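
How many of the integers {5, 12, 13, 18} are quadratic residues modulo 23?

(5/23) = -1 → non-residue.
(12/23) = +1 → QR.
(13/23) = +1 → QR.
(18/23) = +1 → QR.
Total quadratic residues among the 4: 3.

3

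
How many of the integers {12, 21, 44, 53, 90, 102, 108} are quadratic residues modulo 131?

6

(12/131) = +1 → QR.
(21/131) = +1 → QR.
(44/131) = +1 → QR.
(53/131) = +1 → QR.
(90/131) = -1 → non-residue.
(102/131) = +1 → QR.
(108/131) = +1 → QR.
Total quadratic residues among the 7: 6.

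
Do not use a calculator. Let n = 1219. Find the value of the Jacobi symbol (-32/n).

First reduce: -32 ≡ 1187 (mod 1219).
Reciprocity: 1187 ≡ 3 and 1219 ≡ 3 (mod 4), so (1187/1219) = −(1219/1187).
Reduce top mod 1187: now compute (32/1187).
Pull out 2^5: since 1187 ≡ 3 (mod 8), (2/1187) = -1, so (2/1187)^5 = -1.
Reached (1/1187) = 1. Collecting the sign flips along the way, the symbol is +1.

1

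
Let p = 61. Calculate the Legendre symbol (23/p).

Reciprocity: 23 ≡ 3 and 61 ≡ 1 (mod 4), so (23/61) = +(61/23).
Reduce top mod 23: now compute (15/23).
Reciprocity: 15 ≡ 3 and 23 ≡ 3 (mod 4), so (15/23) = −(23/15).
Reduce top mod 15: now compute (8/15).
Pull out 2^3: since 15 ≡ 7 (mod 8), (2/15) = +1, so (2/15)^3 = +1.
Reached (1/15) = 1. Collecting the sign flips along the way, the symbol is -1.

-1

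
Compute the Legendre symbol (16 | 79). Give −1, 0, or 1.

Euler's criterion: (16/79) ≡ 16^39 (mod 79).
16^2 ≡ 19 (mod 79)
16^4 ≡ 45 (mod 79)
16^8 ≡ 50 (mod 79)
16^16 ≡ 51 (mod 79)
16^32 ≡ 73 (mod 79)
16^39 = 16^(32+4+2+1) ≡ 1 (mod 79).
Result is 1, so (16/79) = 1.

1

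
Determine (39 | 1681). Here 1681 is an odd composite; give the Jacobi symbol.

1

Reciprocity: 39 ≡ 3 and 1681 ≡ 1 (mod 4), so (39/1681) = +(1681/39).
Reduce top mod 39: now compute (4/39).
Pull out 2^2: since 39 ≡ 7 (mod 8), (2/39) = +1, so (2/39)^2 = +1.
Reached (1/39) = 1. Collecting the sign flips along the way, the symbol is +1.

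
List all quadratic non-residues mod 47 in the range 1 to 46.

Square k = 1,…,23 (k and 47−k give the same square):
1²=1, 2²=4, 3²=9, 4²=16, 5²=25, 6²=36, 7²≡2, 8²≡17, 9²≡34, 10²≡6, 11²≡27, 12²≡3, 13²≡28, 14²≡8, 15²≡37, 16²≡21, 17²≡7, 18²≡42, 19²≡32, 20²≡24, 21²≡18, 22²≡14, 23²≡12 (mod 47).
The residues are {1, 2, 3, 4, 6, 7, 8, 9, 12, 14, 16, 17, 18, 21, 24, 25, 27, 28, 32, 34, 36, 37, 42}; the non-residues are the remaining 23 nonzero classes.

5 10 11 13 15 19 20 22 23 26 29 30 31 33 35 38 39 40 41 43 44 45 46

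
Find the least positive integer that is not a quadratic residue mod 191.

7

(2/191) = +1, so 2 is a residue.
(3/191) = +1, so 3 is a residue.
(4/191) = +1, so 4 is a residue.
(5/191) = +1, so 5 is a residue.
(6/191) = +1, so 6 is a residue.
(7/191) = −1, so 7 is the smallest positive non-residue mod 191.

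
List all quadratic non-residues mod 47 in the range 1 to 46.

5 10 11 13 15 19 20 22 23 26 29 30 31 33 35 38 39 40 41 43 44 45 46

Square k = 1,…,23 (k and 47−k give the same square):
1²=1, 2²=4, 3²=9, 4²=16, 5²=25, 6²=36, 7²≡2, 8²≡17, 9²≡34, 10²≡6, 11²≡27, 12²≡3, 13²≡28, 14²≡8, 15²≡37, 16²≡21, 17²≡7, 18²≡42, 19²≡32, 20²≡24, 21²≡18, 22²≡14, 23²≡12 (mod 47).
The residues are {1, 2, 3, 4, 6, 7, 8, 9, 12, 14, 16, 17, 18, 21, 24, 25, 27, 28, 32, 34, 36, 37, 42}; the non-residues are the remaining 23 nonzero classes.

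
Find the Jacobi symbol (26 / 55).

1

Pull out 2: since 55 ≡ 7 (mod 8), (2/55) = +1.
Reciprocity: 13 ≡ 1 and 55 ≡ 3 (mod 4), so (13/55) = +(55/13).
Reduce top mod 13: now compute (3/13).
Reciprocity: 3 ≡ 3 and 13 ≡ 1 (mod 4), so (3/13) = +(13/3).
Reduce top mod 3: now compute (1/3).
Reached (1/3) = 1. Collecting the sign flips along the way, the symbol is +1.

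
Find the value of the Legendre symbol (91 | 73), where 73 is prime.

Euler's criterion: (91/73) ≡ 18^36 (mod 73).
18^2 ≡ 32 (mod 73)
18^4 ≡ 2 (mod 73)
18^8 ≡ 4 (mod 73)
18^16 ≡ 16 (mod 73)
18^32 ≡ 37 (mod 73)
18^36 = 18^(32+4) ≡ 1 (mod 73).
Result is 1, so (91/73) = 1.

1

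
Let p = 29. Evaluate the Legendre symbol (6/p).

Euler's criterion: (6/29) ≡ 6^14 (mod 29).
6^2 ≡ 7 (mod 29)
6^4 ≡ 20 (mod 29)
6^8 ≡ 23 (mod 29)
6^14 = 6^(8+4+2) ≡ 1 (mod 29).
Result is 1, so (6/29) = 1.

1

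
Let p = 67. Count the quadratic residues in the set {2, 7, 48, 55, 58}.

(2/67) = -1 → non-residue.
(7/67) = -1 → non-residue.
(48/67) = -1 → non-residue.
(55/67) = +1 → QR.
(58/67) = -1 → non-residue.
Total quadratic residues among the 5: 1.

1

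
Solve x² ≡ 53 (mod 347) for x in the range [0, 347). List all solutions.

Since 347 ≡ 3 (mod 4), a square root of 53 is 53^((347+1)/4) = 53^87 mod 347.
Repeated squaring: 53^2≡33, 53^4≡48, 53^8≡222, 53^16≡10, 53^32≡100, 53^64≡284 (mod 347).
53^87 = 53^(64+16+4+2+1) ≡ 327 (mod 347).
Check: 327² = 106929 ≡ 53 (mod 347). The two roots are 20 and 327.

20, 327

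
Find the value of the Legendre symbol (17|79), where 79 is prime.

Euler's criterion: (17/79) ≡ 17^39 (mod 79).
17^2 ≡ 52 (mod 79)
17^4 ≡ 18 (mod 79)
17^8 ≡ 8 (mod 79)
17^16 ≡ 64 (mod 79)
17^32 ≡ 67 (mod 79)
17^39 = 17^(32+4+2+1) ≡ 78 (mod 79).
Result is 78 ≡ −1, so (17/79) = −1.

-1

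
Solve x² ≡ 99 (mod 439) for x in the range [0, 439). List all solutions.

Since 439 ≡ 3 (mod 4), a square root of 99 is 99^((439+1)/4) = 99^110 mod 439.
Repeated squaring: 99^2≡143, 99^4≡255, 99^8≡53, 99^16≡175, 99^32≡334, 99^64≡50 (mod 439).
99^110 = 99^(64+32+8+4+2) ≡ 372 (mod 439).
Check: 372² = 138384 ≡ 99 (mod 439). The two roots are 67 and 372.

67, 372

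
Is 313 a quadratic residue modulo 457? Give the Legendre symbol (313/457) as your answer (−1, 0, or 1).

Euler's criterion: (313/457) ≡ 313^228 (mod 457).
313^2 ≡ 171 (mod 457)
313^4 ≡ 450 (mod 457)
313^8 ≡ 49 (mod 457)
313^16 ≡ 116 (mod 457)
313^32 ≡ 203 (mod 457)
313^64 ≡ 79 (mod 457)
313^128 ≡ 300 (mod 457)
313^228 = 313^(128+64+32+4) ≡ 1 (mod 457).
Result is 1, so (313/457) = 1.

1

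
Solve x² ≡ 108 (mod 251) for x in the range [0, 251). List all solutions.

46, 205

Since 251 ≡ 3 (mod 4), a square root of 108 is 108^((251+1)/4) = 108^63 mod 251.
Repeated squaring: 108^2≡118, 108^4≡119, 108^8≡105, 108^16≡232, 108^32≡110 (mod 251).
108^63 = 108^(32+16+8+4+2+1) ≡ 205 (mod 251).
Check: 205² = 42025 ≡ 108 (mod 251). The two roots are 46 and 205.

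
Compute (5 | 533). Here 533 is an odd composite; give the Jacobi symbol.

-1

Reciprocity: 5 ≡ 1 and 533 ≡ 1 (mod 4), so (5/533) = +(533/5).
Reduce top mod 5: now compute (3/5).
Reciprocity: 3 ≡ 3 and 5 ≡ 1 (mod 4), so (3/5) = +(5/3).
Reduce top mod 3: now compute (2/3).
Pull out 2: since 3 ≡ 3 (mod 8), (2/3) = -1.
Reached (1/3) = 1. Collecting the sign flips along the way, the symbol is -1.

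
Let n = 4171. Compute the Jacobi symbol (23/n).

Reciprocity: 23 ≡ 3 and 4171 ≡ 3 (mod 4), so (23/4171) = −(4171/23).
Reduce top mod 23: now compute (8/23).
Pull out 2^3: since 23 ≡ 7 (mod 8), (2/23) = +1, so (2/23)^3 = +1.
Reached (1/23) = 1. Collecting the sign flips along the way, the symbol is -1.

-1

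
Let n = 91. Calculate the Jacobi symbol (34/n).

1

Pull out 2: since 91 ≡ 3 (mod 8), (2/91) = -1.
Reciprocity: 17 ≡ 1 and 91 ≡ 3 (mod 4), so (17/91) = +(91/17).
Reduce top mod 17: now compute (6/17).
Pull out 2: since 17 ≡ 1 (mod 8), (2/17) = +1.
Reciprocity: 3 ≡ 3 and 17 ≡ 1 (mod 4), so (3/17) = +(17/3).
Reduce top mod 3: now compute (2/3).
Pull out 2: since 3 ≡ 3 (mod 8), (2/3) = -1.
Reached (1/3) = 1. Collecting the sign flips along the way, the symbol is +1.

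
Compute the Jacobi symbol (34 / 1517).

Pull out 2: since 1517 ≡ 5 (mod 8), (2/1517) = -1.
Reciprocity: 17 ≡ 1 and 1517 ≡ 1 (mod 4), so (17/1517) = +(1517/17).
Reduce top mod 17: now compute (4/17).
Pull out 2^2: since 17 ≡ 1 (mod 8), (2/17) = +1, so (2/17)^2 = +1.
Reached (1/17) = 1. Collecting the sign flips along the way, the symbol is -1.

-1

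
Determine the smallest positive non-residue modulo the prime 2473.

5

(2/2473) = +1, so 2 is a residue.
(3/2473) = +1, so 3 is a residue.
(4/2473) = +1, so 4 is a residue.
(5/2473) = −1, so 5 is the smallest positive non-residue mod 2473.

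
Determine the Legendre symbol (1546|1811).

Pull out 2: since 1811 ≡ 3 (mod 8), (2/1811) = -1.
Reciprocity: 773 ≡ 1 and 1811 ≡ 3 (mod 4), so (773/1811) = +(1811/773).
Reduce top mod 773: now compute (265/773).
Reciprocity: 265 ≡ 1 and 773 ≡ 1 (mod 4), so (265/773) = +(773/265).
Reduce top mod 265: now compute (243/265).
Reciprocity: 243 ≡ 3 and 265 ≡ 1 (mod 4), so (243/265) = +(265/243).
Reduce top mod 243: now compute (22/243).
Pull out 2: since 243 ≡ 3 (mod 8), (2/243) = -1.
Reciprocity: 11 ≡ 3 and 243 ≡ 3 (mod 4), so (11/243) = −(243/11).
Reduce top mod 11: now compute (1/11).
Reached (1/11) = 1. Collecting the sign flips along the way, the symbol is -1.

-1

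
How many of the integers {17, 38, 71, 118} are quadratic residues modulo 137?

3

(17/137) = +1 → QR.
(38/137) = +1 → QR.
(71/137) = -1 → non-residue.
(118/137) = +1 → QR.
Total quadratic residues among the 4: 3.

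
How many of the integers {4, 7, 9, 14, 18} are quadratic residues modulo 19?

(4/19) = +1 → QR.
(7/19) = +1 → QR.
(9/19) = +1 → QR.
(14/19) = -1 → non-residue.
(18/19) = -1 → non-residue.
Total quadratic residues among the 5: 3.

3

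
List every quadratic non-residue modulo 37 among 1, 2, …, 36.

2, 5, 6, 8, 13, 14, 15, 17, 18, 19, 20, 22, 23, 24, 29, 31, 32, 35

Square k = 1,…,18 (k and 37−k give the same square):
1²=1, 2²=4, 3²=9, 4²=16, 5²=25, 6²=36, 7²≡12, 8²≡27, 9²≡7, 10²≡26, 11²≡10, 12²≡33, 13²≡21, 14²≡11, 15²≡3, 16²≡34, 17²≡30, 18²≡28 (mod 37).
The residues are {1, 3, 4, 7, 9, 10, 11, 12, 16, 21, 25, 26, 27, 28, 30, 33, 34, 36}; the non-residues are the remaining 18 nonzero classes.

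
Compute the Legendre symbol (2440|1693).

First reduce: 2440 ≡ 747 (mod 1693).
Reciprocity: 747 ≡ 3 and 1693 ≡ 1 (mod 4), so (747/1693) = +(1693/747).
Reduce top mod 747: now compute (199/747).
Reciprocity: 199 ≡ 3 and 747 ≡ 3 (mod 4), so (199/747) = −(747/199).
Reduce top mod 199: now compute (150/199).
Pull out 2: since 199 ≡ 7 (mod 8), (2/199) = +1.
Reciprocity: 75 ≡ 3 and 199 ≡ 3 (mod 4), so (75/199) = −(199/75).
Reduce top mod 75: now compute (49/75).
Reciprocity: 49 ≡ 1 and 75 ≡ 3 (mod 4), so (49/75) = +(75/49).
Reduce top mod 49: now compute (26/49).
Pull out 2: since 49 ≡ 1 (mod 8), (2/49) = +1.
Reciprocity: 13 ≡ 1 and 49 ≡ 1 (mod 4), so (13/49) = +(49/13).
Reduce top mod 13: now compute (10/13).
Pull out 2: since 13 ≡ 5 (mod 8), (2/13) = -1.
Reciprocity: 5 ≡ 1 and 13 ≡ 1 (mod 4), so (5/13) = +(13/5).
Reduce top mod 5: now compute (3/5).
Reciprocity: 3 ≡ 3 and 5 ≡ 1 (mod 4), so (3/5) = +(5/3).
Reduce top mod 3: now compute (2/3).
Pull out 2: since 3 ≡ 3 (mod 8), (2/3) = -1.
Reached (1/3) = 1. Collecting the sign flips along the way, the symbol is +1.

1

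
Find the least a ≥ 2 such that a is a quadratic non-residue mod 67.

(2/67) = −1, so 2 is the smallest positive non-residue mod 67.

2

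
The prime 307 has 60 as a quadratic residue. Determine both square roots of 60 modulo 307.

Since 307 ≡ 3 (mod 4), a square root of 60 is 60^((307+1)/4) = 60^77 mod 307.
Repeated squaring: 60^2≡223, 60^4≡302, 60^8≡25, 60^16≡11, 60^32≡121, 60^64≡212 (mod 307).
60^77 = 60^(64+8+4+1) ≡ 260 (mod 307).
Check: 260² = 67600 ≡ 60 (mod 307). The two roots are 47 and 260.

47, 260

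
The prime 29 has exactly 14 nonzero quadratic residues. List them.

1 4 5 6 7 9 13 16 20 22 23 24 25 28

Square k = 1,…,14 (k and 29−k give the same square):
1²=1, 2²=4, 3²=9, 4²=16, 5²=25, 6²≡7, 7²≡20, 8²≡6, 9²≡23, 10²≡13, 11²≡5, 12²≡28, 13²≡24, 14²≡22 (mod 29).
So the quadratic residues mod 29 are {1, 4, 5, 6, 7, 9, 13, 16, 20, 22, 23, 24, 25, 28}.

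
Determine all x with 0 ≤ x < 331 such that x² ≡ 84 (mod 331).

Since 331 ≡ 3 (mod 4), a square root of 84 is 84^((331+1)/4) = 84^83 mod 331.
Repeated squaring: 84^2≡105, 84^4≡102, 84^8≡143, 84^16≡258, 84^32≡33, 84^64≡96 (mod 331).
84^83 = 84^(64+16+2+1) ≡ 49 (mod 331).
Check: 49² = 2401 ≡ 84 (mod 331). The two roots are 49 and 282.

49, 282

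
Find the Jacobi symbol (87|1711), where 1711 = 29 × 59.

0

Reciprocity: 87 ≡ 3 and 1711 ≡ 3 (mod 4), so (87/1711) = −(1711/87).
Reduce top mod 87: now compute (58/87).
Pull out 2: since 87 ≡ 7 (mod 8), (2/87) = +1.
Reciprocity: 29 ≡ 1 and 87 ≡ 3 (mod 4), so (29/87) = +(87/29).
Reduce top mod 29: now compute (0/29).
Top reduces to 0: gcd > 1, so the symbol is 0.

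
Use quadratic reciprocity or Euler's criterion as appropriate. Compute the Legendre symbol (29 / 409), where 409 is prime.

Euler's criterion: (29/409) ≡ 29^204 (mod 409).
29^2 ≡ 23 (mod 409)
29^4 ≡ 120 (mod 409)
29^8 ≡ 85 (mod 409)
29^16 ≡ 272 (mod 409)
29^32 ≡ 364 (mod 409)
29^64 ≡ 389 (mod 409)
29^128 ≡ 400 (mod 409)
29^204 = 29^(128+64+8+4) ≡ 408 (mod 409).
Result is 408 ≡ −1, so (29/409) = −1.

-1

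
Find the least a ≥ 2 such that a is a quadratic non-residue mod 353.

3

(2/353) = +1, so 2 is a residue.
(3/353) = −1, so 3 is the smallest positive non-residue mod 353.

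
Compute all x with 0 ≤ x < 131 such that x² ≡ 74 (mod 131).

Since 131 ≡ 3 (mod 4), a square root of 74 is 74^((131+1)/4) = 74^33 mod 131.
Repeated squaring: 74^2≡105, 74^4≡21, 74^8≡48, 74^16≡77, 74^32≡34 (mod 131).
74^33 = 74^(32+1) ≡ 27 (mod 131).
Check: 27² = 729 ≡ 74 (mod 131). The two roots are 27 and 104.

27, 104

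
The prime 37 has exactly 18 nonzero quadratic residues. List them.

1, 3, 4, 7, 9, 10, 11, 12, 16, 21, 25, 26, 27, 28, 30, 33, 34, 36

Square k = 1,…,18 (k and 37−k give the same square):
1²=1, 2²=4, 3²=9, 4²=16, 5²=25, 6²=36, 7²≡12, 8²≡27, 9²≡7, 10²≡26, 11²≡10, 12²≡33, 13²≡21, 14²≡11, 15²≡3, 16²≡34, 17²≡30, 18²≡28 (mod 37).
So the quadratic residues mod 37 are {1, 3, 4, 7, 9, 10, 11, 12, 16, 21, 25, 26, 27, 28, 30, 33, 34, 36}.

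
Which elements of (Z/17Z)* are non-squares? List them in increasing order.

3,5,6,7,10,11,12,14

Square k = 1,…,8 (k and 17−k give the same square):
1²=1, 2²=4, 3²=9, 4²=16, 5²≡8, 6²≡2, 7²≡15, 8²≡13 (mod 17).
The residues are {1, 2, 4, 8, 9, 13, 15, 16}; the non-residues are the remaining 8 nonzero classes.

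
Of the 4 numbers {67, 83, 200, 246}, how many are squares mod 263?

(67/263) = -1 → non-residue.
(83/263) = +1 → QR.
(200/263) = +1 → QR.
(246/263) = -1 → non-residue.
Total quadratic residues among the 4: 2.

2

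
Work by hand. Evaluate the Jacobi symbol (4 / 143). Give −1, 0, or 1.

Pull out 2^2: since 143 ≡ 7 (mod 8), (2/143) = +1, so (2/143)^2 = +1.
Reached (1/143) = 1. Collecting the sign flips along the way, the symbol is +1.

1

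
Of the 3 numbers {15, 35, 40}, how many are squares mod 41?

(15/41) = -1 → non-residue.
(35/41) = -1 → non-residue.
(40/41) = +1 → QR.
Total quadratic residues among the 3: 1.

1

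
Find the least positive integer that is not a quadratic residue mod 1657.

(2/1657) = +1, so 2 is a residue.
(3/1657) = +1, so 3 is a residue.
(4/1657) = +1, so 4 is a residue.
(5/1657) = −1, so 5 is the smallest positive non-residue mod 1657.

5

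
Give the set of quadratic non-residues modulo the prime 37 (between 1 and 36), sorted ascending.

Square k = 1,…,18 (k and 37−k give the same square):
1²=1, 2²=4, 3²=9, 4²=16, 5²=25, 6²=36, 7²≡12, 8²≡27, 9²≡7, 10²≡26, 11²≡10, 12²≡33, 13²≡21, 14²≡11, 15²≡3, 16²≡34, 17²≡30, 18²≡28 (mod 37).
The residues are {1, 3, 4, 7, 9, 10, 11, 12, 16, 21, 25, 26, 27, 28, 30, 33, 34, 36}; the non-residues are the remaining 18 nonzero classes.

2,5,6,8,13,14,15,17,18,19,20,22,23,24,29,31,32,35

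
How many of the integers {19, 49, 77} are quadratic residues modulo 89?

1

(19/89) = -1 → non-residue.
(49/89) = +1 → QR.
(77/89) = -1 → non-residue.
Total quadratic residues among the 3: 1.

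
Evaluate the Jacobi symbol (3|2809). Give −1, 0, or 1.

1

Reciprocity: 3 ≡ 3 and 2809 ≡ 1 (mod 4), so (3/2809) = +(2809/3).
Reduce top mod 3: now compute (1/3).
Reached (1/3) = 1. Collecting the sign flips along the way, the symbol is +1.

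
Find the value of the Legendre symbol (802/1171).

-1

Pull out 2: since 1171 ≡ 3 (mod 8), (2/1171) = -1.
Reciprocity: 401 ≡ 1 and 1171 ≡ 3 (mod 4), so (401/1171) = +(1171/401).
Reduce top mod 401: now compute (369/401).
Reciprocity: 369 ≡ 1 and 401 ≡ 1 (mod 4), so (369/401) = +(401/369).
Reduce top mod 369: now compute (32/369).
Pull out 2^5: since 369 ≡ 1 (mod 8), (2/369) = +1, so (2/369)^5 = +1.
Reached (1/369) = 1. Collecting the sign flips along the way, the symbol is -1.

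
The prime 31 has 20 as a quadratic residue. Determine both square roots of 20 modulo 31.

12, 19

Since 31 ≡ 3 (mod 4), a square root of 20 is 20^((31+1)/4) = 20^8 mod 31.
Repeated squaring: 20^2≡28, 20^4≡9, 20^8≡19 (mod 31).
20^8 = 20^(8) ≡ 19 (mod 31).
Check: 19² = 361 ≡ 20 (mod 31). The two roots are 12 and 19.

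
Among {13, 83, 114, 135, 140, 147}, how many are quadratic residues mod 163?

(13/163) = -1 → non-residue.
(83/163) = +1 → QR.
(114/163) = -1 → non-residue.
(135/163) = +1 → QR.
(140/163) = +1 → QR.
(147/163) = -1 → non-residue.
Total quadratic residues among the 6: 3.

3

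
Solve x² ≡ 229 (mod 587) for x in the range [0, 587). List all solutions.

140, 447

Since 587 ≡ 3 (mod 4), a square root of 229 is 229^((587+1)/4) = 229^147 mod 587.
Repeated squaring: 229^2≡198, 229^4≡462, 229^8≡363, 229^16≡281, 229^32≡303, 229^64≡237, 229^128≡404 (mod 587).
229^147 = 229^(128+16+2+1) ≡ 447 (mod 587).
Check: 447² = 199809 ≡ 229 (mod 587). The two roots are 140 and 447.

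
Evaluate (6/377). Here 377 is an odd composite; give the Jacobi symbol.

-1

Pull out 2: since 377 ≡ 1 (mod 8), (2/377) = +1.
Reciprocity: 3 ≡ 3 and 377 ≡ 1 (mod 4), so (3/377) = +(377/3).
Reduce top mod 3: now compute (2/3).
Pull out 2: since 3 ≡ 3 (mod 8), (2/3) = -1.
Reached (1/3) = 1. Collecting the sign flips along the way, the symbol is -1.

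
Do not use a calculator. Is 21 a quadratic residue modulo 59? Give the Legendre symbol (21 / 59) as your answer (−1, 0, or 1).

1

Reciprocity: 21 ≡ 1 and 59 ≡ 3 (mod 4), so (21/59) = +(59/21).
Reduce top mod 21: now compute (17/21).
Reciprocity: 17 ≡ 1 and 21 ≡ 1 (mod 4), so (17/21) = +(21/17).
Reduce top mod 17: now compute (4/17).
Pull out 2^2: since 17 ≡ 1 (mod 8), (2/17) = +1, so (2/17)^2 = +1.
Reached (1/17) = 1. Collecting the sign flips along the way, the symbol is +1.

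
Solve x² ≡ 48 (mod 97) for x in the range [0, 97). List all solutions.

97 ≡ 1 (mod 4), so we find a root by search.
Trying successive values, 40² = 1600 ≡ 48 (mod 97). The other root is 97 − 40 = 57.

40, 57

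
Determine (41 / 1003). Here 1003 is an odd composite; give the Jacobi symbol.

-1

Reciprocity: 41 ≡ 1 and 1003 ≡ 3 (mod 4), so (41/1003) = +(1003/41).
Reduce top mod 41: now compute (19/41).
Reciprocity: 19 ≡ 3 and 41 ≡ 1 (mod 4), so (19/41) = +(41/19).
Reduce top mod 19: now compute (3/19).
Reciprocity: 3 ≡ 3 and 19 ≡ 3 (mod 4), so (3/19) = −(19/3).
Reduce top mod 3: now compute (1/3).
Reached (1/3) = 1. Collecting the sign flips along the way, the symbol is -1.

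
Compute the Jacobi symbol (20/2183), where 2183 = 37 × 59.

-1

Pull out 2^2: since 2183 ≡ 7 (mod 8), (2/2183) = +1, so (2/2183)^2 = +1.
Reciprocity: 5 ≡ 1 and 2183 ≡ 3 (mod 4), so (5/2183) = +(2183/5).
Reduce top mod 5: now compute (3/5).
Reciprocity: 3 ≡ 3 and 5 ≡ 1 (mod 4), so (3/5) = +(5/3).
Reduce top mod 3: now compute (2/3).
Pull out 2: since 3 ≡ 3 (mod 8), (2/3) = -1.
Reached (1/3) = 1. Collecting the sign flips along the way, the symbol is -1.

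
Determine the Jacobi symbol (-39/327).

0

First reduce: -39 ≡ 288 (mod 327).
Pull out 2^5: since 327 ≡ 7 (mod 8), (2/327) = +1, so (2/327)^5 = +1.
Reciprocity: 9 ≡ 1 and 327 ≡ 3 (mod 4), so (9/327) = +(327/9).
Reduce top mod 9: now compute (3/9).
Reciprocity: 3 ≡ 3 and 9 ≡ 1 (mod 4), so (3/9) = +(9/3).
Reduce top mod 3: now compute (0/3).
Top reduces to 0: gcd > 1, so the symbol is 0.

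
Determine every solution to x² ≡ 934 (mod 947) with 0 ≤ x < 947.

102, 845

Since 947 ≡ 3 (mod 4), a square root of 934 is 934^((947+1)/4) = 934^237 mod 947.
Repeated squaring: 934^2≡169, 934^4≡151, 934^8≡73, 934^16≡594, 934^32≡552, 934^64≡717, 934^128≡815 (mod 947).
934^237 = 934^(128+64+32+8+4+1) ≡ 102 (mod 947).
Check: 102² = 10404 ≡ 934 (mod 947). The two roots are 102 and 845.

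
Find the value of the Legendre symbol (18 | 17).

Euler's criterion: (18/17) ≡ 1^8 (mod 17).
1^2 ≡ 1 (mod 17)
1^4 ≡ 1 (mod 17)
1^8 ≡ 1 (mod 17)
1^8 = 1^(8) ≡ 1 (mod 17).
Result is 1, so (18/17) = 1.

1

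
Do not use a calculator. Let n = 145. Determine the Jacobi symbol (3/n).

Reciprocity: 3 ≡ 3 and 145 ≡ 1 (mod 4), so (3/145) = +(145/3).
Reduce top mod 3: now compute (1/3).
Reached (1/3) = 1. Collecting the sign flips along the way, the symbol is +1.

1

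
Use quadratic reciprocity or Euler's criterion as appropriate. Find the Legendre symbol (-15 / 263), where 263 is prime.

First reduce: -15 ≡ 248 (mod 263).
Pull out 2^3: since 263 ≡ 7 (mod 8), (2/263) = +1, so (2/263)^3 = +1.
Reciprocity: 31 ≡ 3 and 263 ≡ 3 (mod 4), so (31/263) = −(263/31).
Reduce top mod 31: now compute (15/31).
Reciprocity: 15 ≡ 3 and 31 ≡ 3 (mod 4), so (15/31) = −(31/15).
Reduce top mod 15: now compute (1/15).
Reached (1/15) = 1. Collecting the sign flips along the way, the symbol is +1.

1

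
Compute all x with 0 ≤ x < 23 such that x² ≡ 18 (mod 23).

Since 23 ≡ 3 (mod 4), a square root of 18 is 18^((23+1)/4) = 18^6 mod 23.
Repeated squaring: 18^2≡2, 18^4≡4 (mod 23).
18^6 = 18^(4+2) ≡ 8 (mod 23).
Check: 8² = 64 ≡ 18 (mod 23). The two roots are 8 and 15.

8, 15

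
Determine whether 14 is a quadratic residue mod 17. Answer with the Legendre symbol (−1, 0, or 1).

Euler's criterion: (14/17) ≡ 14^8 (mod 17).
14^2 ≡ 9 (mod 17)
14^4 ≡ 13 (mod 17)
14^8 ≡ 16 (mod 17)
14^8 = 14^(8) ≡ 16 (mod 17).
Result is 16 ≡ −1, so (14/17) = −1.

-1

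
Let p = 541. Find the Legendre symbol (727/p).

-1

Euler's criterion: (727/541) ≡ 186^270 (mod 541).
186^2 ≡ 513 (mod 541)
186^4 ≡ 243 (mod 541)
186^8 ≡ 80 (mod 541)
186^16 ≡ 449 (mod 541)
186^32 ≡ 349 (mod 541)
186^64 ≡ 76 (mod 541)
186^128 ≡ 366 (mod 541)
186^256 ≡ 329 (mod 541)
186^270 = 186^(256+8+4+2) ≡ 540 (mod 541).
Result is 540 ≡ −1, so (727/541) = −1.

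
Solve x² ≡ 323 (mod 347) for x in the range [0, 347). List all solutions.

Since 347 ≡ 3 (mod 4), a square root of 323 is 323^((347+1)/4) = 323^87 mod 347.
Repeated squaring: 323^2≡229, 323^4≡44, 323^8≡201, 323^16≡149, 323^32≡340, 323^64≡49 (mod 347).
323^87 = 323^(64+16+4+2+1) ≡ 143 (mod 347).
Check: 143² = 20449 ≡ 323 (mod 347). The two roots are 143 and 204.

143, 204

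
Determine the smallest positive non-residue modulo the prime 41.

(2/41) = +1, so 2 is a residue.
(3/41) = −1, so 3 is the smallest positive non-residue mod 41.

3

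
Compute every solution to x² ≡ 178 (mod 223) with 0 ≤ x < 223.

Since 223 ≡ 3 (mod 4), a square root of 178 is 178^((223+1)/4) = 178^56 mod 223.
Repeated squaring: 178^2≡18, 178^4≡101, 178^8≡166, 178^16≡127, 178^32≡73 (mod 223).
178^56 = 178^(32+16+8) ≡ 63 (mod 223).
Check: 63² = 3969 ≡ 178 (mod 223). The two roots are 63 and 160.

63, 160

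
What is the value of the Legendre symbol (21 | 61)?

Reciprocity: 21 ≡ 1 and 61 ≡ 1 (mod 4), so (21/61) = +(61/21).
Reduce top mod 21: now compute (19/21).
Reciprocity: 19 ≡ 3 and 21 ≡ 1 (mod 4), so (19/21) = +(21/19).
Reduce top mod 19: now compute (2/19).
Pull out 2: since 19 ≡ 3 (mod 8), (2/19) = -1.
Reached (1/19) = 1. Collecting the sign flips along the way, the symbol is -1.

-1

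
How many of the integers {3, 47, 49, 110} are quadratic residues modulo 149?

(3/149) = -1 → non-residue.
(47/149) = +1 → QR.
(49/149) = +1 → QR.
(110/149) = +1 → QR.
Total quadratic residues among the 4: 3.

3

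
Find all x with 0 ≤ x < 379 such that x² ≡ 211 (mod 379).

127, 252

Since 379 ≡ 3 (mod 4), a square root of 211 is 211^((379+1)/4) = 211^95 mod 379.
Repeated squaring: 211^2≡178, 211^4≡227, 211^8≡364, 211^16≡225, 211^32≡218, 211^64≡149 (mod 379).
211^95 = 211^(64+16+8+4+2+1) ≡ 127 (mod 379).
Check: 127² = 16129 ≡ 211 (mod 379). The two roots are 127 and 252.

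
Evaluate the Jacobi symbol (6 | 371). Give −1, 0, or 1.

-1

Pull out 2: since 371 ≡ 3 (mod 8), (2/371) = -1.
Reciprocity: 3 ≡ 3 and 371 ≡ 3 (mod 4), so (3/371) = −(371/3).
Reduce top mod 3: now compute (2/3).
Pull out 2: since 3 ≡ 3 (mod 8), (2/3) = -1.
Reached (1/3) = 1. Collecting the sign flips along the way, the symbol is -1.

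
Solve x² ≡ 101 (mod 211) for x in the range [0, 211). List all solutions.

Since 211 ≡ 3 (mod 4), a square root of 101 is 101^((211+1)/4) = 101^53 mod 211.
Repeated squaring: 101^2≡73, 101^4≡54, 101^8≡173, 101^16≡178, 101^32≡34 (mod 211).
101^53 = 101^(32+16+4+1) ≡ 34 (mod 211).
Check: 34² = 1156 ≡ 101 (mod 211). The two roots are 34 and 177.

34, 177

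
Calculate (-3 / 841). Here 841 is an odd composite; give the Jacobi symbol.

First reduce: -3 ≡ 838 (mod 841).
Pull out 2: since 841 ≡ 1 (mod 8), (2/841) = +1.
Reciprocity: 419 ≡ 3 and 841 ≡ 1 (mod 4), so (419/841) = +(841/419).
Reduce top mod 419: now compute (3/419).
Reciprocity: 3 ≡ 3 and 419 ≡ 3 (mod 4), so (3/419) = −(419/3).
Reduce top mod 3: now compute (2/3).
Pull out 2: since 3 ≡ 3 (mod 8), (2/3) = -1.
Reached (1/3) = 1. Collecting the sign flips along the way, the symbol is +1.

1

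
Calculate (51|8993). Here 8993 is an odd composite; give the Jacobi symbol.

Reciprocity: 51 ≡ 3 and 8993 ≡ 1 (mod 4), so (51/8993) = +(8993/51).
Reduce top mod 51: now compute (17/51).
Reciprocity: 17 ≡ 1 and 51 ≡ 3 (mod 4), so (17/51) = +(51/17).
Reduce top mod 17: now compute (0/17).
Top reduces to 0: gcd > 1, so the symbol is 0.

0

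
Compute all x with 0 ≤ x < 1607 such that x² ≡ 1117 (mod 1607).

291, 1316

Since 1607 ≡ 3 (mod 4), a square root of 1117 is 1117^((1607+1)/4) = 1117^402 mod 1607.
Repeated squaring: 1117^2≡657, 1117^4≡973, 1117^8≡206, 1117^16≡654, 1117^32≡254, 1117^64≡236, 1117^128≡1058, 1117^256≡892 (mod 1607).
1117^402 = 1117^(256+128+16+2) ≡ 1316 (mod 1607).
Check: 1316² = 1731856 ≡ 1117 (mod 1607). The two roots are 291 and 1316.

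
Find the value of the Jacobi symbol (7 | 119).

0

Reciprocity: 7 ≡ 3 and 119 ≡ 3 (mod 4), so (7/119) = −(119/7).
Reduce top mod 7: now compute (0/7).
Top reduces to 0: gcd > 1, so the symbol is 0.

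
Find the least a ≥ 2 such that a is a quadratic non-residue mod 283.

2

(2/283) = −1, so 2 is the smallest positive non-residue mod 283.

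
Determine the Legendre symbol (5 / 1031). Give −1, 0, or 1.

Reciprocity: 5 ≡ 1 and 1031 ≡ 3 (mod 4), so (5/1031) = +(1031/5).
Reduce top mod 5: now compute (1/5).
Reached (1/5) = 1. Collecting the sign flips along the way, the symbol is +1.

1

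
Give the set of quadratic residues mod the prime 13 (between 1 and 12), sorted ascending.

1 3 4 9 10 12

Square k = 1,…,6 (k and 13−k give the same square):
1²=1, 2²=4, 3²=9, 4²≡3, 5²≡12, 6²≡10 (mod 13).
So the quadratic residues mod 13 are {1, 3, 4, 9, 10, 12}.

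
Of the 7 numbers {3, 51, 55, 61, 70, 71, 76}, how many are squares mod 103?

(3/103) = -1 → non-residue.
(51/103) = -1 → non-residue.
(55/103) = +1 → QR.
(61/103) = +1 → QR.
(70/103) = -1 → non-residue.
(71/103) = -1 → non-residue.
(76/103) = +1 → QR.
Total quadratic residues among the 7: 3.

3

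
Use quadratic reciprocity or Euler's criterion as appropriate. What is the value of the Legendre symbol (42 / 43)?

-1

Pull out 2: since 43 ≡ 3 (mod 8), (2/43) = -1.
Reciprocity: 21 ≡ 1 and 43 ≡ 3 (mod 4), so (21/43) = +(43/21).
Reduce top mod 21: now compute (1/21).
Reached (1/21) = 1. Collecting the sign flips along the way, the symbol is -1.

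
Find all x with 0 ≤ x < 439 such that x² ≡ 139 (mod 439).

Since 439 ≡ 3 (mod 4), a square root of 139 is 139^((439+1)/4) = 139^110 mod 439.
Repeated squaring: 139^2≡5, 139^4≡25, 139^8≡186, 139^16≡354, 139^32≡201, 139^64≡13 (mod 439).
139^110 = 139^(64+32+8+4+2) ≡ 357 (mod 439).
Check: 357² = 127449 ≡ 139 (mod 439). The two roots are 82 and 357.

82, 357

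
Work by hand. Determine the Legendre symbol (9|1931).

1

Reciprocity: 9 ≡ 1 and 1931 ≡ 3 (mod 4), so (9/1931) = +(1931/9).
Reduce top mod 9: now compute (5/9).
Reciprocity: 5 ≡ 1 and 9 ≡ 1 (mod 4), so (5/9) = +(9/5).
Reduce top mod 5: now compute (4/5).
Pull out 2^2: since 5 ≡ 5 (mod 8), (2/5) = -1, so (2/5)^2 = +1.
Reached (1/5) = 1. Collecting the sign flips along the way, the symbol is +1.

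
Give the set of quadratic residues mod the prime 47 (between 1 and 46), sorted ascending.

Square k = 1,…,23 (k and 47−k give the same square):
1²=1, 2²=4, 3²=9, 4²=16, 5²=25, 6²=36, 7²≡2, 8²≡17, 9²≡34, 10²≡6, 11²≡27, 12²≡3, 13²≡28, 14²≡8, 15²≡37, 16²≡21, 17²≡7, 18²≡42, 19²≡32, 20²≡24, 21²≡18, 22²≡14, 23²≡12 (mod 47).
So the quadratic residues mod 47 are {1, 2, 3, 4, 6, 7, 8, 9, 12, 14, 16, 17, 18, 21, 24, 25, 27, 28, 32, 34, 36, 37, 42}.

1 2 3 4 6 7 8 9 12 14 16 17 18 21 24 25 27 28 32 34 36 37 42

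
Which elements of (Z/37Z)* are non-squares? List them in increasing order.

Square k = 1,…,18 (k and 37−k give the same square):
1²=1, 2²=4, 3²=9, 4²=16, 5²=25, 6²=36, 7²≡12, 8²≡27, 9²≡7, 10²≡26, 11²≡10, 12²≡33, 13²≡21, 14²≡11, 15²≡3, 16²≡34, 17²≡30, 18²≡28 (mod 37).
The residues are {1, 3, 4, 7, 9, 10, 11, 12, 16, 21, 25, 26, 27, 28, 30, 33, 34, 36}; the non-residues are the remaining 18 nonzero classes.

2,5,6,8,13,14,15,17,18,19,20,22,23,24,29,31,32,35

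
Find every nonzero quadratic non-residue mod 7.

3 5 6

Square k = 1,…,3 (k and 7−k give the same square):
1²=1, 2²=4, 3²≡2 (mod 7).
The residues are {1, 2, 4}; the non-residues are the remaining 3 nonzero classes.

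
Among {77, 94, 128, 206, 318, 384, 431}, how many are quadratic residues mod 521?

3

(77/521) = -1 → non-residue.
(94/521) = +1 → QR.
(128/521) = +1 → QR.
(206/521) = -1 → non-residue.
(318/521) = -1 → non-residue.
(384/521) = -1 → non-residue.
(431/521) = +1 → QR.
Total quadratic residues among the 7: 3.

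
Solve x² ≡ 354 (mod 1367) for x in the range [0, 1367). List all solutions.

Since 1367 ≡ 3 (mod 4), a square root of 354 is 354^((1367+1)/4) = 354^342 mod 1367.
Repeated squaring: 354^2≡919, 354^4≡1122, 354^8≡1244, 354^16≡92, 354^32≡262, 354^64≡294, 354^128≡315, 354^256≡801 (mod 1367).
354^342 = 354^(256+64+16+4+2) ≡ 680 (mod 1367).
Check: 680² = 462400 ≡ 354 (mod 1367). The two roots are 680 and 687.

680, 687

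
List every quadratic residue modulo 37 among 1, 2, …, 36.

Square k = 1,…,18 (k and 37−k give the same square):
1²=1, 2²=4, 3²=9, 4²=16, 5²=25, 6²=36, 7²≡12, 8²≡27, 9²≡7, 10²≡26, 11²≡10, 12²≡33, 13²≡21, 14²≡11, 15²≡3, 16²≡34, 17²≡30, 18²≡28 (mod 37).
So the quadratic residues mod 37 are {1, 3, 4, 7, 9, 10, 11, 12, 16, 21, 25, 26, 27, 28, 30, 33, 34, 36}.

1 3 4 7 9 10 11 12 16 21 25 26 27 28 30 33 34 36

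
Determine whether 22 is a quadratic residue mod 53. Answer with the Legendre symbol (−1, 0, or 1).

Pull out 2: since 53 ≡ 5 (mod 8), (2/53) = -1.
Reciprocity: 11 ≡ 3 and 53 ≡ 1 (mod 4), so (11/53) = +(53/11).
Reduce top mod 11: now compute (9/11).
Reciprocity: 9 ≡ 1 and 11 ≡ 3 (mod 4), so (9/11) = +(11/9).
Reduce top mod 9: now compute (2/9).
Pull out 2: since 9 ≡ 1 (mod 8), (2/9) = +1.
Reached (1/9) = 1. Collecting the sign flips along the way, the symbol is -1.

-1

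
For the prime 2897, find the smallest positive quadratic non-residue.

(2/2897) = +1, so 2 is a residue.
(3/2897) = −1, so 3 is the smallest positive non-residue mod 2897.

3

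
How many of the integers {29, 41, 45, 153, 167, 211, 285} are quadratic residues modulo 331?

3

(29/331) = -1 → non-residue.
(41/331) = -1 → non-residue.
(45/331) = +1 → QR.
(153/331) = +1 → QR.
(167/331) = +1 → QR.
(211/331) = -1 → non-residue.
(285/331) = -1 → non-residue.
Total quadratic residues among the 7: 3.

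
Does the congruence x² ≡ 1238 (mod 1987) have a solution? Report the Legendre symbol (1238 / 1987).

Pull out 2: since 1987 ≡ 3 (mod 8), (2/1987) = -1.
Reciprocity: 619 ≡ 3 and 1987 ≡ 3 (mod 4), so (619/1987) = −(1987/619).
Reduce top mod 619: now compute (130/619).
Pull out 2: since 619 ≡ 3 (mod 8), (2/619) = -1.
Reciprocity: 65 ≡ 1 and 619 ≡ 3 (mod 4), so (65/619) = +(619/65).
Reduce top mod 65: now compute (34/65).
Pull out 2: since 65 ≡ 1 (mod 8), (2/65) = +1.
Reciprocity: 17 ≡ 1 and 65 ≡ 1 (mod 4), so (17/65) = +(65/17).
Reduce top mod 17: now compute (14/17).
Pull out 2: since 17 ≡ 1 (mod 8), (2/17) = +1.
Reciprocity: 7 ≡ 3 and 17 ≡ 1 (mod 4), so (7/17) = +(17/7).
Reduce top mod 7: now compute (3/7).
Reciprocity: 3 ≡ 3 and 7 ≡ 3 (mod 4), so (3/7) = −(7/3).
Reduce top mod 3: now compute (1/3).
Reached (1/3) = 1. Collecting the sign flips along the way, the symbol is +1.

1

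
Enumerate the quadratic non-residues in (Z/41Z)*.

Square k = 1,…,20 (k and 41−k give the same square):
1²=1, 2²=4, 3²=9, 4²=16, 5²=25, 6²=36, 7²≡8, 8²≡23, 9²≡40, 10²≡18, 11²≡39, 12²≡21, 13²≡5, 14²≡32, 15²≡20, 16²≡10, 17²≡2, 18²≡37, 19²≡33, 20²≡31 (mod 41).
The residues are {1, 2, 4, 5, 8, 9, 10, 16, 18, 20, 21, 23, 25, 31, 32, 33, 36, 37, 39, 40}; the non-residues are the remaining 20 nonzero classes.

3, 6, 7, 11, 12, 13, 14, 15, 17, 19, 22, 24, 26, 27, 28, 29, 30, 34, 35, 38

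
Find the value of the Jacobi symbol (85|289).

Reciprocity: 85 ≡ 1 and 289 ≡ 1 (mod 4), so (85/289) = +(289/85).
Reduce top mod 85: now compute (34/85).
Pull out 2: since 85 ≡ 5 (mod 8), (2/85) = -1.
Reciprocity: 17 ≡ 1 and 85 ≡ 1 (mod 4), so (17/85) = +(85/17).
Reduce top mod 17: now compute (0/17).
Top reduces to 0: gcd > 1, so the symbol is 0.

0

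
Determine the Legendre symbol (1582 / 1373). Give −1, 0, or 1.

1

First reduce: 1582 ≡ 209 (mod 1373).
Reciprocity: 209 ≡ 1 and 1373 ≡ 1 (mod 4), so (209/1373) = +(1373/209).
Reduce top mod 209: now compute (119/209).
Reciprocity: 119 ≡ 3 and 209 ≡ 1 (mod 4), so (119/209) = +(209/119).
Reduce top mod 119: now compute (90/119).
Pull out 2: since 119 ≡ 7 (mod 8), (2/119) = +1.
Reciprocity: 45 ≡ 1 and 119 ≡ 3 (mod 4), so (45/119) = +(119/45).
Reduce top mod 45: now compute (29/45).
Reciprocity: 29 ≡ 1 and 45 ≡ 1 (mod 4), so (29/45) = +(45/29).
Reduce top mod 29: now compute (16/29).
Pull out 2^4: since 29 ≡ 5 (mod 8), (2/29) = -1, so (2/29)^4 = +1.
Reached (1/29) = 1. Collecting the sign flips along the way, the symbol is +1.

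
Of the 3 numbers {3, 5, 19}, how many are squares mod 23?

(3/23) = +1 → QR.
(5/23) = -1 → non-residue.
(19/23) = -1 → non-residue.
Total quadratic residues among the 3: 1.

1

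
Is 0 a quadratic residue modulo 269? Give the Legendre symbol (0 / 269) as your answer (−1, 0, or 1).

Top reduces to 0: gcd > 1, so the symbol is 0.

0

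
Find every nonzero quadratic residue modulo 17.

1,2,4,8,9,13,15,16

Square k = 1,…,8 (k and 17−k give the same square):
1²=1, 2²=4, 3²=9, 4²=16, 5²≡8, 6²≡2, 7²≡15, 8²≡13 (mod 17).
So the quadratic residues mod 17 are {1, 2, 4, 8, 9, 13, 15, 16}.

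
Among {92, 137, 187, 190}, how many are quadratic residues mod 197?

(92/197) = +1 → QR.
(137/197) = +1 → QR.
(187/197) = +1 → QR.
(190/197) = +1 → QR.
Total quadratic residues among the 4: 4.

4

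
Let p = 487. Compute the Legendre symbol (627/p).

1

Euler's criterion: (627/487) ≡ 140^243 (mod 487).
140^2 ≡ 120 (mod 487)
140^4 ≡ 277 (mod 487)
140^8 ≡ 270 (mod 487)
140^16 ≡ 337 (mod 487)
140^32 ≡ 98 (mod 487)
140^64 ≡ 351 (mod 487)
140^128 ≡ 477 (mod 487)
140^243 = 140^(128+64+32+16+2+1) ≡ 1 (mod 487).
Result is 1, so (627/487) = 1.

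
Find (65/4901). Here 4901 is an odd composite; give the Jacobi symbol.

Reciprocity: 65 ≡ 1 and 4901 ≡ 1 (mod 4), so (65/4901) = +(4901/65).
Reduce top mod 65: now compute (26/65).
Pull out 2: since 65 ≡ 1 (mod 8), (2/65) = +1.
Reciprocity: 13 ≡ 1 and 65 ≡ 1 (mod 4), so (13/65) = +(65/13).
Reduce top mod 13: now compute (0/13).
Top reduces to 0: gcd > 1, so the symbol is 0.

0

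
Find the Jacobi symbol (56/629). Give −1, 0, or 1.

1

Pull out 2^3: since 629 ≡ 5 (mod 8), (2/629) = -1, so (2/629)^3 = -1.
Reciprocity: 7 ≡ 3 and 629 ≡ 1 (mod 4), so (7/629) = +(629/7).
Reduce top mod 7: now compute (6/7).
Pull out 2: since 7 ≡ 7 (mod 8), (2/7) = +1.
Reciprocity: 3 ≡ 3 and 7 ≡ 3 (mod 4), so (3/7) = −(7/3).
Reduce top mod 3: now compute (1/3).
Reached (1/3) = 1. Collecting the sign flips along the way, the symbol is +1.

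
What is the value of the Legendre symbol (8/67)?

Pull out 2^3: since 67 ≡ 3 (mod 8), (2/67) = -1, so (2/67)^3 = -1.
Reached (1/67) = 1. Collecting the sign flips along the way, the symbol is -1.

-1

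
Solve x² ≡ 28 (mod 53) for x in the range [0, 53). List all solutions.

53 ≡ 1 (mod 4), so we find a root by search.
Trying successive values, 9² = 81 ≡ 28 (mod 53). The other root is 53 − 9 = 44.

9, 44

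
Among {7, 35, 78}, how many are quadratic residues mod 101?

1

(7/101) = -1 → non-residue.
(35/101) = -1 → non-residue.
(78/101) = +1 → QR.
Total quadratic residues among the 3: 1.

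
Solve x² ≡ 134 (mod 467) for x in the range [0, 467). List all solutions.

Since 467 ≡ 3 (mod 4), a square root of 134 is 134^((467+1)/4) = 134^117 mod 467.
Repeated squaring: 134^2≡210, 134^4≡202, 134^8≡175, 134^16≡270, 134^32≡48, 134^64≡436 (mod 467).
134^117 = 134^(64+32+16+4+1) ≡ 185 (mod 467).
Check: 185² = 34225 ≡ 134 (mod 467). The two roots are 185 and 282.

185, 282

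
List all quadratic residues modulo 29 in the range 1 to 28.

Square k = 1,…,14 (k and 29−k give the same square):
1²=1, 2²=4, 3²=9, 4²=16, 5²=25, 6²≡7, 7²≡20, 8²≡6, 9²≡23, 10²≡13, 11²≡5, 12²≡28, 13²≡24, 14²≡22 (mod 29).
So the quadratic residues mod 29 are {1, 4, 5, 6, 7, 9, 13, 16, 20, 22, 23, 24, 25, 28}.

1, 4, 5, 6, 7, 9, 13, 16, 20, 22, 23, 24, 25, 28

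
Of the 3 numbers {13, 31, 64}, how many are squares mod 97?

2

(13/97) = -1 → non-residue.
(31/97) = +1 → QR.
(64/97) = +1 → QR.
Total quadratic residues among the 3: 2.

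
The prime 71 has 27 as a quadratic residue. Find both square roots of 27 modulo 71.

13, 58

Since 71 ≡ 3 (mod 4), a square root of 27 is 27^((71+1)/4) = 27^18 mod 71.
Repeated squaring: 27^2≡19, 27^4≡6, 27^8≡36, 27^16≡18 (mod 71).
27^18 = 27^(16+2) ≡ 58 (mod 71).
Check: 58² = 3364 ≡ 27 (mod 71). The two roots are 13 and 58.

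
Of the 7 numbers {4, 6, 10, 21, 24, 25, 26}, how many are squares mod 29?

(4/29) = +1 → QR.
(6/29) = +1 → QR.
(10/29) = -1 → non-residue.
(21/29) = -1 → non-residue.
(24/29) = +1 → QR.
(25/29) = +1 → QR.
(26/29) = -1 → non-residue.
Total quadratic residues among the 7: 4.

4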